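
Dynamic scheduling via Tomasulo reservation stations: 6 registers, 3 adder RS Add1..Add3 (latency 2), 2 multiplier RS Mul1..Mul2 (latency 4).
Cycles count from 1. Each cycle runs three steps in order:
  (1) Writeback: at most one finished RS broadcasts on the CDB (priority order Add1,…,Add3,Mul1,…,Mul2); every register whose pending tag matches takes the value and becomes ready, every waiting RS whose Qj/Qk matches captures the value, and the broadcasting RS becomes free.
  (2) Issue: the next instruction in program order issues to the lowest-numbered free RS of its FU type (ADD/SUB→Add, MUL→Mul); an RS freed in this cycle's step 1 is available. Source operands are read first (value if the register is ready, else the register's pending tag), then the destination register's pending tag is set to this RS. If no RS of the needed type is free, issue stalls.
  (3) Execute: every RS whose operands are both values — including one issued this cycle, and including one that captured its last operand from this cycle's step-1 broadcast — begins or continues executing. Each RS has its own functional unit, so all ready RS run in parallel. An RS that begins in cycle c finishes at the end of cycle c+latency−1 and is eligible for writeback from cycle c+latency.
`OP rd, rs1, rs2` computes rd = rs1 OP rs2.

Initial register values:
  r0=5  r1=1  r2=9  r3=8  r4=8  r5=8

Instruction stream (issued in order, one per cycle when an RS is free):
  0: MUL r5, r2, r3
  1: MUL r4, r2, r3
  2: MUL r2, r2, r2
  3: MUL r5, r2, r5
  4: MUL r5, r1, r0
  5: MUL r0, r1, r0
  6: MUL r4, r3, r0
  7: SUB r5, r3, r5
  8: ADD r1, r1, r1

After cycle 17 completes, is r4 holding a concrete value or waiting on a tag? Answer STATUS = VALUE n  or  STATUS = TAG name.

cycle 1: issue MUL r5<-Mul1 // r0:5,r1:1,r2:9,r3:8,r4:8,r5:Mul1
cycle 2: issue MUL r4<-Mul2 // r0:5,r1:1,r2:9,r3:8,r4:Mul2,r5:Mul1
cycle 3: stall // r0:5,r1:1,r2:9,r3:8,r4:Mul2,r5:Mul1
cycle 4: stall // r0:5,r1:1,r2:9,r3:8,r4:Mul2,r5:Mul1
cycle 5: CDB Mul1=72; issue MUL r2<-Mul1 // r0:5,r1:1,r2:Mul1,r3:8,r4:Mul2,r5:72
cycle 6: CDB Mul2=72; issue MUL r5<-Mul2 // r0:5,r1:1,r2:Mul1,r3:8,r4:72,r5:Mul2
cycle 7: stall // r0:5,r1:1,r2:Mul1,r3:8,r4:72,r5:Mul2
cycle 8: stall // r0:5,r1:1,r2:Mul1,r3:8,r4:72,r5:Mul2
cycle 9: CDB Mul1=81; issue MUL r5<-Mul1 // r0:5,r1:1,r2:81,r3:8,r4:72,r5:Mul1
cycle 10: stall // r0:5,r1:1,r2:81,r3:8,r4:72,r5:Mul1
cycle 11: stall // r0:5,r1:1,r2:81,r3:8,r4:72,r5:Mul1
cycle 12: stall // r0:5,r1:1,r2:81,r3:8,r4:72,r5:Mul1
cycle 13: CDB Mul1=5; issue MUL r0<-Mul1 // r0:Mul1,r1:1,r2:81,r3:8,r4:72,r5:5
cycle 14: CDB Mul2=5832; issue MUL r4<-Mul2 // r0:Mul1,r1:1,r2:81,r3:8,r4:Mul2,r5:5
cycle 15: issue SUB r5<-Add1 // r0:Mul1,r1:1,r2:81,r3:8,r4:Mul2,r5:Add1
cycle 16: issue ADD r1<-Add2 // r0:Mul1,r1:Add2,r2:81,r3:8,r4:Mul2,r5:Add1
cycle 17: CDB Add1=3 // r0:Mul1,r1:Add2,r2:81,r3:8,r4:Mul2,r5:3

STATUS = TAG Mul2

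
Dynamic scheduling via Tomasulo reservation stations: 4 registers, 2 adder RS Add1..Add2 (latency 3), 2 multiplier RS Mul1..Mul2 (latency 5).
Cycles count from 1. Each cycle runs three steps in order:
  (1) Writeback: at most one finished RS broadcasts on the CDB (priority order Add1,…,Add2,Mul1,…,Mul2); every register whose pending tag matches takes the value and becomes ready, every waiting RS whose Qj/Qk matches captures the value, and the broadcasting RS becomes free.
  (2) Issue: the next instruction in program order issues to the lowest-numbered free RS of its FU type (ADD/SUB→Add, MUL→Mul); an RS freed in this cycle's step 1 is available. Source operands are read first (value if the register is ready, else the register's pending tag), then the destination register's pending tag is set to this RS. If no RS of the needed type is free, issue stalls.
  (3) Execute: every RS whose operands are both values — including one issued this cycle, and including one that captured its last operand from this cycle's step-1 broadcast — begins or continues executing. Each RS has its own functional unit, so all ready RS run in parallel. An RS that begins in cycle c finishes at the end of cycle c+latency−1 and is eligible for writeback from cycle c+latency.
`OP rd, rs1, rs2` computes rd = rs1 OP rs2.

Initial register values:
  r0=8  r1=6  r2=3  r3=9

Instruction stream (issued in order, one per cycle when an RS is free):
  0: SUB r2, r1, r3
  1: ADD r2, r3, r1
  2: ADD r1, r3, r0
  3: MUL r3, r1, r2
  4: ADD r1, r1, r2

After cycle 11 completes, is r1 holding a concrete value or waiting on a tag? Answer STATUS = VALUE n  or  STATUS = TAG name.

STATUS = VALUE 32

c1: issue SUB r2<-Add1 | r0:8,r1:6,r2:Add1,r3:9
c2: issue ADD r2<-Add2 | r0:8,r1:6,r2:Add2,r3:9
c3: stall | r0:8,r1:6,r2:Add2,r3:9
c4: CDB Add1=-3; issue ADD r1<-Add1 | r0:8,r1:Add1,r2:Add2,r3:9
c5: CDB Add2=15; issue MUL r3<-Mul1 | r0:8,r1:Add1,r2:15,r3:Mul1
c6: issue ADD r1<-Add2 | r0:8,r1:Add2,r2:15,r3:Mul1
c7: CDB Add1=17 | r0:8,r1:Add2,r2:15,r3:Mul1
c8: - | r0:8,r1:Add2,r2:15,r3:Mul1
c9: - | r0:8,r1:Add2,r2:15,r3:Mul1
c10: CDB Add2=32 | r0:8,r1:32,r2:15,r3:Mul1
c11: - | r0:8,r1:32,r2:15,r3:Mul1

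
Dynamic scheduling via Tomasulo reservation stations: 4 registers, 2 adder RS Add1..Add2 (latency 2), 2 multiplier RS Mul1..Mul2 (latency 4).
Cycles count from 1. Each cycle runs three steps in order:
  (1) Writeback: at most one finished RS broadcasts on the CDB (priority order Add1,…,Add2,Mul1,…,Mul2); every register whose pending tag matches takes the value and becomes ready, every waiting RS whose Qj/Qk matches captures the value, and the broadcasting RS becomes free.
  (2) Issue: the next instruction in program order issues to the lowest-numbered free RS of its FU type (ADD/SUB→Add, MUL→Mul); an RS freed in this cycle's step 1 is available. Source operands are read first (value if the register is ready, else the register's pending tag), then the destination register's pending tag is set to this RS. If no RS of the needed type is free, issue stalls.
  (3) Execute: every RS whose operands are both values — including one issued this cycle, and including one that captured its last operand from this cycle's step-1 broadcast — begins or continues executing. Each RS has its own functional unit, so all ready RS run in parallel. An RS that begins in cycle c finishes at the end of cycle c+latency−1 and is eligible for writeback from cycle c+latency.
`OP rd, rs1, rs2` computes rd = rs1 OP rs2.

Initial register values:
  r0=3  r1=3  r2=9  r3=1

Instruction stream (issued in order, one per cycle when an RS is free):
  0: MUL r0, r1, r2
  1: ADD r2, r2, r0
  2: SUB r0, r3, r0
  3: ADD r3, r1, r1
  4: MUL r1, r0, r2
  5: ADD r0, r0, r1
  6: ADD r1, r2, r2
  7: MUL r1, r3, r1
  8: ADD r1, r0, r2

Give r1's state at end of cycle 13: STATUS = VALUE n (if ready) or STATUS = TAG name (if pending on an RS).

STATUS = TAG Add2

cycle 1: issue MUL r0<-Mul1 // r0:Mul1,r1:3,r2:9,r3:1
cycle 2: issue ADD r2<-Add1 // r0:Mul1,r1:3,r2:Add1,r3:1
cycle 3: issue SUB r0<-Add2 // r0:Add2,r1:3,r2:Add1,r3:1
cycle 4: stall // r0:Add2,r1:3,r2:Add1,r3:1
cycle 5: CDB Mul1=27; stall // r0:Add2,r1:3,r2:Add1,r3:1
cycle 6: stall // r0:Add2,r1:3,r2:Add1,r3:1
cycle 7: CDB Add1=36; issue ADD r3<-Add1 // r0:Add2,r1:3,r2:36,r3:Add1
cycle 8: CDB Add2=-26; issue MUL r1<-Mul1 // r0:-26,r1:Mul1,r2:36,r3:Add1
cycle 9: CDB Add1=6; issue ADD r0<-Add1 // r0:Add1,r1:Mul1,r2:36,r3:6
cycle 10: issue ADD r1<-Add2 // r0:Add1,r1:Add2,r2:36,r3:6
cycle 11: issue MUL r1<-Mul2 // r0:Add1,r1:Mul2,r2:36,r3:6
cycle 12: CDB Add2=72; issue ADD r1<-Add2 // r0:Add1,r1:Add2,r2:36,r3:6
cycle 13: CDB Mul1=-936 // r0:Add1,r1:Add2,r2:36,r3:6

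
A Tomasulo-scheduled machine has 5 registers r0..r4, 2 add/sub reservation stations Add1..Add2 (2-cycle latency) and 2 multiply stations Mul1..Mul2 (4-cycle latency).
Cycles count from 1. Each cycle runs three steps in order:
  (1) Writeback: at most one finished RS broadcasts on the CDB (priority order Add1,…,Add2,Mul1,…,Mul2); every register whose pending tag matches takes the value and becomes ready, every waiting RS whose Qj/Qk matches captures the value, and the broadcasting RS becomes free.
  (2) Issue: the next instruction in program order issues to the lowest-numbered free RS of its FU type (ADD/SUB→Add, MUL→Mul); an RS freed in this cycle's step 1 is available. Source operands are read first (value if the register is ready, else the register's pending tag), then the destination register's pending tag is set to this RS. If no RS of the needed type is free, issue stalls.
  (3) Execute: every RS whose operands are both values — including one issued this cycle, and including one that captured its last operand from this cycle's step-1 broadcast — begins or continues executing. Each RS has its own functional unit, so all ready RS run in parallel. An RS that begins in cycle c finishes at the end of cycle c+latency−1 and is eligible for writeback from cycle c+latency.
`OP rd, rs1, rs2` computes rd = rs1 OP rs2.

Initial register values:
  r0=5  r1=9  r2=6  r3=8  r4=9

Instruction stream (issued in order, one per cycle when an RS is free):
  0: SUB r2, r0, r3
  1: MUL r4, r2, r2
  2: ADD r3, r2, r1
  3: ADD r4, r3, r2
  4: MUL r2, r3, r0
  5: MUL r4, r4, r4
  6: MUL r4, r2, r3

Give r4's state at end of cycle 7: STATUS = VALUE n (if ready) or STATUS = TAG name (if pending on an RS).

c1: issue SUB r2<-Add1 | r0:5,r1:9,r2:Add1,r3:8,r4:9
c2: issue MUL r4<-Mul1 | r0:5,r1:9,r2:Add1,r3:8,r4:Mul1
c3: CDB Add1=-3; issue ADD r3<-Add1 | r0:5,r1:9,r2:-3,r3:Add1,r4:Mul1
c4: issue ADD r4<-Add2 | r0:5,r1:9,r2:-3,r3:Add1,r4:Add2
c5: CDB Add1=6; issue MUL r2<-Mul2 | r0:5,r1:9,r2:Mul2,r3:6,r4:Add2
c6: stall | r0:5,r1:9,r2:Mul2,r3:6,r4:Add2
c7: CDB Add2=3; stall | r0:5,r1:9,r2:Mul2,r3:6,r4:3

STATUS = VALUE 3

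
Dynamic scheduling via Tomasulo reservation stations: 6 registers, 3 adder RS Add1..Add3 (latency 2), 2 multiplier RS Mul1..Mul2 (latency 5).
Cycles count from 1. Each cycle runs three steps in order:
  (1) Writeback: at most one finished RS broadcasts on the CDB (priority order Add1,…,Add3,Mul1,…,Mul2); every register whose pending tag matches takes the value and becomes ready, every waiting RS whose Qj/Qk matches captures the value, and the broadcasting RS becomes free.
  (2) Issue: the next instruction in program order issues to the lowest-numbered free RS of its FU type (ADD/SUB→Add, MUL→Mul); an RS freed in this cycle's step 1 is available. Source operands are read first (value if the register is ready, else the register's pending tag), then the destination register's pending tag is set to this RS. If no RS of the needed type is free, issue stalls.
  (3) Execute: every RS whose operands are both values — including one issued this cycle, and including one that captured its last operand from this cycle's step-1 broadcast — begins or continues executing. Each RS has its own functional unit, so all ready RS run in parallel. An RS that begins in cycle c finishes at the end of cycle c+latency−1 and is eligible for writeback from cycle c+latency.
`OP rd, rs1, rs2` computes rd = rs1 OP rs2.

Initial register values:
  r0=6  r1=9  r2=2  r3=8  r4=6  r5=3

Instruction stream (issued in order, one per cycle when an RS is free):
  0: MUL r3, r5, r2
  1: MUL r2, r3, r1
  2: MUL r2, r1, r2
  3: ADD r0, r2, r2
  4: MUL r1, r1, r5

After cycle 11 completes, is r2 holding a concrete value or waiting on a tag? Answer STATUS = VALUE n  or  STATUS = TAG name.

c1: issue MUL r3<-Mul1 | r0:6,r1:9,r2:2,r3:Mul1,r4:6,r5:3
c2: issue MUL r2<-Mul2 | r0:6,r1:9,r2:Mul2,r3:Mul1,r4:6,r5:3
c3: stall | r0:6,r1:9,r2:Mul2,r3:Mul1,r4:6,r5:3
c4: stall | r0:6,r1:9,r2:Mul2,r3:Mul1,r4:6,r5:3
c5: stall | r0:6,r1:9,r2:Mul2,r3:Mul1,r4:6,r5:3
c6: CDB Mul1=6; issue MUL r2<-Mul1 | r0:6,r1:9,r2:Mul1,r3:6,r4:6,r5:3
c7: issue ADD r0<-Add1 | r0:Add1,r1:9,r2:Mul1,r3:6,r4:6,r5:3
c8: stall | r0:Add1,r1:9,r2:Mul1,r3:6,r4:6,r5:3
c9: stall | r0:Add1,r1:9,r2:Mul1,r3:6,r4:6,r5:3
c10: stall | r0:Add1,r1:9,r2:Mul1,r3:6,r4:6,r5:3
c11: CDB Mul2=54; issue MUL r1<-Mul2 | r0:Add1,r1:Mul2,r2:Mul1,r3:6,r4:6,r5:3

STATUS = TAG Mul1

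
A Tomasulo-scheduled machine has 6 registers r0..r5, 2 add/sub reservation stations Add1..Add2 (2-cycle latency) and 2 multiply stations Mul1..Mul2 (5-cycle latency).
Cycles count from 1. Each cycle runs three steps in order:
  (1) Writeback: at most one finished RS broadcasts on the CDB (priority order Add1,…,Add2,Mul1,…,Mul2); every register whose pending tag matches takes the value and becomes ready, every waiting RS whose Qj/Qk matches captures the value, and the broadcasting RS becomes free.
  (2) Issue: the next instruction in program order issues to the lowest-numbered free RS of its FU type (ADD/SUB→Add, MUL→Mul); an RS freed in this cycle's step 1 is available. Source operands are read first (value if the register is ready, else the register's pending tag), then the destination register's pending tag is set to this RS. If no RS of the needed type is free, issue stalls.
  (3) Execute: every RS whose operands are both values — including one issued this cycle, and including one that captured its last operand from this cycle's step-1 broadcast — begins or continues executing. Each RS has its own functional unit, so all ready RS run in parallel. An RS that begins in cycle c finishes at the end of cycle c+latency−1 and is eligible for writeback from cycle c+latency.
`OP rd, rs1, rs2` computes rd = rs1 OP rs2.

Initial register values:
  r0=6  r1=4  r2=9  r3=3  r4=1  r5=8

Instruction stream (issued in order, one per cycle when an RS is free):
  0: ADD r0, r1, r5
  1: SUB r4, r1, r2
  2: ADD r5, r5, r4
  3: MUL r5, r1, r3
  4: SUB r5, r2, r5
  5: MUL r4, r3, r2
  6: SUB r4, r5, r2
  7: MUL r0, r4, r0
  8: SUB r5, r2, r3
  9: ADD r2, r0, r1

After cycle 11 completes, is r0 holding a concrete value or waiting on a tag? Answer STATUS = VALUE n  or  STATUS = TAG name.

STATUS = TAG Mul1

  c1: issue ADD r0<-Add1  regs: r0:Add1,r1:4,r2:9,r3:3,r4:1,r5:8
  c2: issue SUB r4<-Add2  regs: r0:Add1,r1:4,r2:9,r3:3,r4:Add2,r5:8
  c3: CDB Add1=12; issue ADD r5<-Add1  regs: r0:12,r1:4,r2:9,r3:3,r4:Add2,r5:Add1
  c4: CDB Add2=-5; issue MUL r5<-Mul1  regs: r0:12,r1:4,r2:9,r3:3,r4:-5,r5:Mul1
  c5: issue SUB r5<-Add2  regs: r0:12,r1:4,r2:9,r3:3,r4:-5,r5:Add2
  c6: CDB Add1=3; issue MUL r4<-Mul2  regs: r0:12,r1:4,r2:9,r3:3,r4:Mul2,r5:Add2
  c7: issue SUB r4<-Add1  regs: r0:12,r1:4,r2:9,r3:3,r4:Add1,r5:Add2
  c8: stall  regs: r0:12,r1:4,r2:9,r3:3,r4:Add1,r5:Add2
  c9: CDB Mul1=12; issue MUL r0<-Mul1  regs: r0:Mul1,r1:4,r2:9,r3:3,r4:Add1,r5:Add2
  c10: stall  regs: r0:Mul1,r1:4,r2:9,r3:3,r4:Add1,r5:Add2
  c11: CDB Add2=-3; issue SUB r5<-Add2  regs: r0:Mul1,r1:4,r2:9,r3:3,r4:Add1,r5:Add2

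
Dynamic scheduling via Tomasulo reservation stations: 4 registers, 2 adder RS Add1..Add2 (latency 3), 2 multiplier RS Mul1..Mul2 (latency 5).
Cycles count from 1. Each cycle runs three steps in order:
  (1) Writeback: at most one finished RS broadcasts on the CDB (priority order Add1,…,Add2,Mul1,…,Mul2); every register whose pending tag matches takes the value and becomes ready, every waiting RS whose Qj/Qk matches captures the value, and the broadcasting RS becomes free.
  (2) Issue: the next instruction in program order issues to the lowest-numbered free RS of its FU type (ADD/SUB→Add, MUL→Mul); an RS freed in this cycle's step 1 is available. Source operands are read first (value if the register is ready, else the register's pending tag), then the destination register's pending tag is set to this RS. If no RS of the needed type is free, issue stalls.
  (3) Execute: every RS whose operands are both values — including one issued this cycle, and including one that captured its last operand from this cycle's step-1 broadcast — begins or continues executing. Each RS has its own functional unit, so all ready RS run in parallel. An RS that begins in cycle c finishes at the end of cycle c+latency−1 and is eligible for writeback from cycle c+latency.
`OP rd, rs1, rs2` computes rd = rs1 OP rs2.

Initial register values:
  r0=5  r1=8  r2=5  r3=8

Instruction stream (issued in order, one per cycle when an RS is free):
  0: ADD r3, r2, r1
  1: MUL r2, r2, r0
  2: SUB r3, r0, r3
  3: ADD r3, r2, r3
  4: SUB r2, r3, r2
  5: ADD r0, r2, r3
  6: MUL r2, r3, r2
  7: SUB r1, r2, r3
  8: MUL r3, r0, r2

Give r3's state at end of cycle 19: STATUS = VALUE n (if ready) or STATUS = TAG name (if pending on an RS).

  c1: issue ADD r3<-Add1  regs: r0:5,r1:8,r2:5,r3:Add1
  c2: issue MUL r2<-Mul1  regs: r0:5,r1:8,r2:Mul1,r3:Add1
  c3: issue SUB r3<-Add2  regs: r0:5,r1:8,r2:Mul1,r3:Add2
  c4: CDB Add1=13; issue ADD r3<-Add1  regs: r0:5,r1:8,r2:Mul1,r3:Add1
  c5: stall  regs: r0:5,r1:8,r2:Mul1,r3:Add1
  c6: stall  regs: r0:5,r1:8,r2:Mul1,r3:Add1
  c7: CDB Add2=-8; issue SUB r2<-Add2  regs: r0:5,r1:8,r2:Add2,r3:Add1
  c8: CDB Mul1=25; stall  regs: r0:5,r1:8,r2:Add2,r3:Add1
  c9: stall  regs: r0:5,r1:8,r2:Add2,r3:Add1
  c10: stall  regs: r0:5,r1:8,r2:Add2,r3:Add1
  c11: CDB Add1=17; issue ADD r0<-Add1  regs: r0:Add1,r1:8,r2:Add2,r3:17
  c12: issue MUL r2<-Mul1  regs: r0:Add1,r1:8,r2:Mul1,r3:17
  c13: stall  regs: r0:Add1,r1:8,r2:Mul1,r3:17
  c14: CDB Add2=-8; issue SUB r1<-Add2  regs: r0:Add1,r1:Add2,r2:Mul1,r3:17
  c15: issue MUL r3<-Mul2  regs: r0:Add1,r1:Add2,r2:Mul1,r3:Mul2
  c16: -  regs: r0:Add1,r1:Add2,r2:Mul1,r3:Mul2
  c17: CDB Add1=9  regs: r0:9,r1:Add2,r2:Mul1,r3:Mul2
  c18: -  regs: r0:9,r1:Add2,r2:Mul1,r3:Mul2
  c19: CDB Mul1=-136  regs: r0:9,r1:Add2,r2:-136,r3:Mul2

STATUS = TAG Mul2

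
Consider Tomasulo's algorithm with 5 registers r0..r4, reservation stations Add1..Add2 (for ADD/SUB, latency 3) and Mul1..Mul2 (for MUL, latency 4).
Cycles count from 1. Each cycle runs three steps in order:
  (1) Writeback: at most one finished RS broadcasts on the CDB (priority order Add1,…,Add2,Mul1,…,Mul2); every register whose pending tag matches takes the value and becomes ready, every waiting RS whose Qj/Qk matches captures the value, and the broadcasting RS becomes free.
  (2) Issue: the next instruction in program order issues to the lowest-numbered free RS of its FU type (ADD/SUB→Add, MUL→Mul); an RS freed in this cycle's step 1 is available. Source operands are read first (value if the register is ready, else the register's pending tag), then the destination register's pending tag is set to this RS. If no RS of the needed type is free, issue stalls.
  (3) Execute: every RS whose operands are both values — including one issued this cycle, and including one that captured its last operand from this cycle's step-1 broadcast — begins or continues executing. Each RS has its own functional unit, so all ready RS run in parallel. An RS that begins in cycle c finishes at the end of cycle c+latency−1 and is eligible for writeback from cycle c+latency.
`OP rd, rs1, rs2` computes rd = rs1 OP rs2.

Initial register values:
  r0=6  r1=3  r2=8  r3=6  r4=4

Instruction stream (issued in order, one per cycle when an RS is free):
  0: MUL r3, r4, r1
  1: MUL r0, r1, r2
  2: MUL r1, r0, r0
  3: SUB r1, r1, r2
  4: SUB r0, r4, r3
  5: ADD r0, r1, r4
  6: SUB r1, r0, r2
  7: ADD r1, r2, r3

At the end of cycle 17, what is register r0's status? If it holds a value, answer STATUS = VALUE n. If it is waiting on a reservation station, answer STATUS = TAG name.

STATUS = VALUE 572

  c1: issue MUL r3<-Mul1  regs: r0:6,r1:3,r2:8,r3:Mul1,r4:4
  c2: issue MUL r0<-Mul2  regs: r0:Mul2,r1:3,r2:8,r3:Mul1,r4:4
  c3: stall  regs: r0:Mul2,r1:3,r2:8,r3:Mul1,r4:4
  c4: stall  regs: r0:Mul2,r1:3,r2:8,r3:Mul1,r4:4
  c5: CDB Mul1=12; issue MUL r1<-Mul1  regs: r0:Mul2,r1:Mul1,r2:8,r3:12,r4:4
  c6: CDB Mul2=24; issue SUB r1<-Add1  regs: r0:24,r1:Add1,r2:8,r3:12,r4:4
  c7: issue SUB r0<-Add2  regs: r0:Add2,r1:Add1,r2:8,r3:12,r4:4
  c8: stall  regs: r0:Add2,r1:Add1,r2:8,r3:12,r4:4
  c9: stall  regs: r0:Add2,r1:Add1,r2:8,r3:12,r4:4
  c10: CDB Add2=-8; issue ADD r0<-Add2  regs: r0:Add2,r1:Add1,r2:8,r3:12,r4:4
  c11: CDB Mul1=576; stall  regs: r0:Add2,r1:Add1,r2:8,r3:12,r4:4
  c12: stall  regs: r0:Add2,r1:Add1,r2:8,r3:12,r4:4
  c13: stall  regs: r0:Add2,r1:Add1,r2:8,r3:12,r4:4
  c14: CDB Add1=568; issue SUB r1<-Add1  regs: r0:Add2,r1:Add1,r2:8,r3:12,r4:4
  c15: stall  regs: r0:Add2,r1:Add1,r2:8,r3:12,r4:4
  c16: stall  regs: r0:Add2,r1:Add1,r2:8,r3:12,r4:4
  c17: CDB Add2=572; issue ADD r1<-Add2  regs: r0:572,r1:Add2,r2:8,r3:12,r4:4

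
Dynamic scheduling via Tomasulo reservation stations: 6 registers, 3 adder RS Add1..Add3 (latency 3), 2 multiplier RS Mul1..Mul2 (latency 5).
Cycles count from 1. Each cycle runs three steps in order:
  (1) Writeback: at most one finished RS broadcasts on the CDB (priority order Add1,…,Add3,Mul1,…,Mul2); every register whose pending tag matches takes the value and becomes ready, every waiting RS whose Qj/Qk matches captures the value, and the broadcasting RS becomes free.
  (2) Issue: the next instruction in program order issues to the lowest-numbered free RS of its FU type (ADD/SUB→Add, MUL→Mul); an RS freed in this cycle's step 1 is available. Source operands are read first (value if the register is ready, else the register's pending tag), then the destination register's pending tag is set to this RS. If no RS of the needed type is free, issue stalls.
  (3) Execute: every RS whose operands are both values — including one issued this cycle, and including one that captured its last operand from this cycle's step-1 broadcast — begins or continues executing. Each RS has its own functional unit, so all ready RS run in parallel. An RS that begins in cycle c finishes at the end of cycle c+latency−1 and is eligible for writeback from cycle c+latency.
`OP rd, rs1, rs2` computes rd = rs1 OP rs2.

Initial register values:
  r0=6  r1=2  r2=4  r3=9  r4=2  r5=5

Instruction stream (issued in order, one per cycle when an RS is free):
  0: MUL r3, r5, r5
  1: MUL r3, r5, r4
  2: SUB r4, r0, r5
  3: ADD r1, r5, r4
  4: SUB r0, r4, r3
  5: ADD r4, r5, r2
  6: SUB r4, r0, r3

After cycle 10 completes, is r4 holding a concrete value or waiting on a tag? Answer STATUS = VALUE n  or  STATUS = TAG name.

STATUS = TAG Add1

cycle 1: issue MUL r3<-Mul1 // r0:6,r1:2,r2:4,r3:Mul1,r4:2,r5:5
cycle 2: issue MUL r3<-Mul2 // r0:6,r1:2,r2:4,r3:Mul2,r4:2,r5:5
cycle 3: issue SUB r4<-Add1 // r0:6,r1:2,r2:4,r3:Mul2,r4:Add1,r5:5
cycle 4: issue ADD r1<-Add2 // r0:6,r1:Add2,r2:4,r3:Mul2,r4:Add1,r5:5
cycle 5: issue SUB r0<-Add3 // r0:Add3,r1:Add2,r2:4,r3:Mul2,r4:Add1,r5:5
cycle 6: CDB Add1=1; issue ADD r4<-Add1 // r0:Add3,r1:Add2,r2:4,r3:Mul2,r4:Add1,r5:5
cycle 7: CDB Mul1=25; stall // r0:Add3,r1:Add2,r2:4,r3:Mul2,r4:Add1,r5:5
cycle 8: CDB Mul2=10; stall // r0:Add3,r1:Add2,r2:4,r3:10,r4:Add1,r5:5
cycle 9: CDB Add1=9; issue SUB r4<-Add1 // r0:Add3,r1:Add2,r2:4,r3:10,r4:Add1,r5:5
cycle 10: CDB Add2=6 // r0:Add3,r1:6,r2:4,r3:10,r4:Add1,r5:5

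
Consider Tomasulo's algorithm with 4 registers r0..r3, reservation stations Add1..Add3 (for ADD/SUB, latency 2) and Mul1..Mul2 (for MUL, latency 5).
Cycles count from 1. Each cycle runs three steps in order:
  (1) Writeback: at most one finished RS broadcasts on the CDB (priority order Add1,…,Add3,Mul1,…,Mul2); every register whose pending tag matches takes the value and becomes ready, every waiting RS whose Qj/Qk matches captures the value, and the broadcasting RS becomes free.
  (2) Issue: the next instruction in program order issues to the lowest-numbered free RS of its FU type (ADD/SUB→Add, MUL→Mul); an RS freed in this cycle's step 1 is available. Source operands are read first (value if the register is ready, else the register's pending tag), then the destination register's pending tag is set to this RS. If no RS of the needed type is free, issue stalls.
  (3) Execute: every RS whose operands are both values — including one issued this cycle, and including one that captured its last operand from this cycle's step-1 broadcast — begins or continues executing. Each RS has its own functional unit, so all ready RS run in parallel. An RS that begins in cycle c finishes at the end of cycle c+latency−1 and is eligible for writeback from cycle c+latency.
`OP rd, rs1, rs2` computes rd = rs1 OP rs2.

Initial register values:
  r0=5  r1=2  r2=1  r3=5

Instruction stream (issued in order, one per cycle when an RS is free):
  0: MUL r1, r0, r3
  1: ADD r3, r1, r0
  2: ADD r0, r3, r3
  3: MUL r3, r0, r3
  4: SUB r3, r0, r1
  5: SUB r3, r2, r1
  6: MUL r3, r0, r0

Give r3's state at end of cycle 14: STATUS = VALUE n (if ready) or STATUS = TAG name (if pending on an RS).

  c1: issue MUL r1<-Mul1  regs: r0:5,r1:Mul1,r2:1,r3:5
  c2: issue ADD r3<-Add1  regs: r0:5,r1:Mul1,r2:1,r3:Add1
  c3: issue ADD r0<-Add2  regs: r0:Add2,r1:Mul1,r2:1,r3:Add1
  c4: issue MUL r3<-Mul2  regs: r0:Add2,r1:Mul1,r2:1,r3:Mul2
  c5: issue SUB r3<-Add3  regs: r0:Add2,r1:Mul1,r2:1,r3:Add3
  c6: CDB Mul1=25; stall  regs: r0:Add2,r1:25,r2:1,r3:Add3
  c7: stall  regs: r0:Add2,r1:25,r2:1,r3:Add3
  c8: CDB Add1=30; issue SUB r3<-Add1  regs: r0:Add2,r1:25,r2:1,r3:Add1
  c9: issue MUL r3<-Mul1  regs: r0:Add2,r1:25,r2:1,r3:Mul1
  c10: CDB Add1=-24  regs: r0:Add2,r1:25,r2:1,r3:Mul1
  c11: CDB Add2=60  regs: r0:60,r1:25,r2:1,r3:Mul1
  c12: -  regs: r0:60,r1:25,r2:1,r3:Mul1
  c13: CDB Add3=35  regs: r0:60,r1:25,r2:1,r3:Mul1
  c14: -  regs: r0:60,r1:25,r2:1,r3:Mul1

STATUS = TAG Mul1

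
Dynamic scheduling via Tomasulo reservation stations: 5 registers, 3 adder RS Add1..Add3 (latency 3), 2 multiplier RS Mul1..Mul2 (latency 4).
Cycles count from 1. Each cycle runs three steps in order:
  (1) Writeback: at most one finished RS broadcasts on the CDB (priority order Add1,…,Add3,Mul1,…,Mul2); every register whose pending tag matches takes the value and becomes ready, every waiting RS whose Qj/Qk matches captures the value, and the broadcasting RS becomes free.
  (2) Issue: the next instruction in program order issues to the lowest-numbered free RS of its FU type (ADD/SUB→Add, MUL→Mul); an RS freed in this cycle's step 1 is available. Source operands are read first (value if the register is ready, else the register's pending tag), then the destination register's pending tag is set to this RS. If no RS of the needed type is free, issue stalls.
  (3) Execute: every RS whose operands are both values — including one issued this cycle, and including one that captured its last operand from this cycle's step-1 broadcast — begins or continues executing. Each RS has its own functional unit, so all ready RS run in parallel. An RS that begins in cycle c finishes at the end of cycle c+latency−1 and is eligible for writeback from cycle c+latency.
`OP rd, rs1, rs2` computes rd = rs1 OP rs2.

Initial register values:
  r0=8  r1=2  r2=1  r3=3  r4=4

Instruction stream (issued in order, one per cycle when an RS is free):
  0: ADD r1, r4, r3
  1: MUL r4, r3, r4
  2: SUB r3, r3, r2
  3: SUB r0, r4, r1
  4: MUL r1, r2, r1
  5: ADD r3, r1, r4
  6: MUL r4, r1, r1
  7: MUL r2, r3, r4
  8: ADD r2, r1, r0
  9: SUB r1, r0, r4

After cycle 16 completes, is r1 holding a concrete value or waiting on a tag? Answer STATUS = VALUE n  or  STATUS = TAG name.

  c1: issue ADD r1<-Add1  regs: r0:8,r1:Add1,r2:1,r3:3,r4:4
  c2: issue MUL r4<-Mul1  regs: r0:8,r1:Add1,r2:1,r3:3,r4:Mul1
  c3: issue SUB r3<-Add2  regs: r0:8,r1:Add1,r2:1,r3:Add2,r4:Mul1
  c4: CDB Add1=7; issue SUB r0<-Add1  regs: r0:Add1,r1:7,r2:1,r3:Add2,r4:Mul1
  c5: issue MUL r1<-Mul2  regs: r0:Add1,r1:Mul2,r2:1,r3:Add2,r4:Mul1
  c6: CDB Add2=2; issue ADD r3<-Add2  regs: r0:Add1,r1:Mul2,r2:1,r3:Add2,r4:Mul1
  c7: CDB Mul1=12; issue MUL r4<-Mul1  regs: r0:Add1,r1:Mul2,r2:1,r3:Add2,r4:Mul1
  c8: stall  regs: r0:Add1,r1:Mul2,r2:1,r3:Add2,r4:Mul1
  c9: CDB Mul2=7; issue MUL r2<-Mul2  regs: r0:Add1,r1:7,r2:Mul2,r3:Add2,r4:Mul1
  c10: CDB Add1=5; issue ADD r2<-Add1  regs: r0:5,r1:7,r2:Add1,r3:Add2,r4:Mul1
  c11: issue SUB r1<-Add3  regs: r0:5,r1:Add3,r2:Add1,r3:Add2,r4:Mul1
  c12: CDB Add2=19  regs: r0:5,r1:Add3,r2:Add1,r3:19,r4:Mul1
  c13: CDB Add1=12  regs: r0:5,r1:Add3,r2:12,r3:19,r4:Mul1
  c14: CDB Mul1=49  regs: r0:5,r1:Add3,r2:12,r3:19,r4:49
  c15: -  regs: r0:5,r1:Add3,r2:12,r3:19,r4:49
  c16: -  regs: r0:5,r1:Add3,r2:12,r3:19,r4:49

STATUS = TAG Add3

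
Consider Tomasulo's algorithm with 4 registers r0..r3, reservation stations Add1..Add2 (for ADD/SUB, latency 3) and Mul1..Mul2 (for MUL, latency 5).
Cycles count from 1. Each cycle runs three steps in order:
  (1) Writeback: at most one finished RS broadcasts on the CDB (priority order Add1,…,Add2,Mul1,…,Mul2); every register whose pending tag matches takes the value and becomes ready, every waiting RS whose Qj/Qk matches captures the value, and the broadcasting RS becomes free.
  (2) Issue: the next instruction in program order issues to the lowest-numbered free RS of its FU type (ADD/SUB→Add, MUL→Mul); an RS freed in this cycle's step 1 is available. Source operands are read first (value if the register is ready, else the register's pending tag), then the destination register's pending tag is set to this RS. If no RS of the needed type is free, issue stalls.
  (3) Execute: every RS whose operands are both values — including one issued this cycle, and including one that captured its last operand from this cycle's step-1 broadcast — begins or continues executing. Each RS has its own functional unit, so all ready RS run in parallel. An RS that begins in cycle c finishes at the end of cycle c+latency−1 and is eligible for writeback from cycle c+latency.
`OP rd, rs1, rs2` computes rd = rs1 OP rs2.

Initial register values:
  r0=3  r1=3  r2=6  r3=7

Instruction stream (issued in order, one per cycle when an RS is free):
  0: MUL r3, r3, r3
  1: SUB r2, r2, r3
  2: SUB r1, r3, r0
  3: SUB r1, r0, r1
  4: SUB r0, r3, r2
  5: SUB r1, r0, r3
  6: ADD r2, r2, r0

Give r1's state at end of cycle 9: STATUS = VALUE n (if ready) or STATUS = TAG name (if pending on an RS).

STATUS = TAG Add1

  c1: issue MUL r3<-Mul1  regs: r0:3,r1:3,r2:6,r3:Mul1
  c2: issue SUB r2<-Add1  regs: r0:3,r1:3,r2:Add1,r3:Mul1
  c3: issue SUB r1<-Add2  regs: r0:3,r1:Add2,r2:Add1,r3:Mul1
  c4: stall  regs: r0:3,r1:Add2,r2:Add1,r3:Mul1
  c5: stall  regs: r0:3,r1:Add2,r2:Add1,r3:Mul1
  c6: CDB Mul1=49; stall  regs: r0:3,r1:Add2,r2:Add1,r3:49
  c7: stall  regs: r0:3,r1:Add2,r2:Add1,r3:49
  c8: stall  regs: r0:3,r1:Add2,r2:Add1,r3:49
  c9: CDB Add1=-43; issue SUB r1<-Add1  regs: r0:3,r1:Add1,r2:-43,r3:49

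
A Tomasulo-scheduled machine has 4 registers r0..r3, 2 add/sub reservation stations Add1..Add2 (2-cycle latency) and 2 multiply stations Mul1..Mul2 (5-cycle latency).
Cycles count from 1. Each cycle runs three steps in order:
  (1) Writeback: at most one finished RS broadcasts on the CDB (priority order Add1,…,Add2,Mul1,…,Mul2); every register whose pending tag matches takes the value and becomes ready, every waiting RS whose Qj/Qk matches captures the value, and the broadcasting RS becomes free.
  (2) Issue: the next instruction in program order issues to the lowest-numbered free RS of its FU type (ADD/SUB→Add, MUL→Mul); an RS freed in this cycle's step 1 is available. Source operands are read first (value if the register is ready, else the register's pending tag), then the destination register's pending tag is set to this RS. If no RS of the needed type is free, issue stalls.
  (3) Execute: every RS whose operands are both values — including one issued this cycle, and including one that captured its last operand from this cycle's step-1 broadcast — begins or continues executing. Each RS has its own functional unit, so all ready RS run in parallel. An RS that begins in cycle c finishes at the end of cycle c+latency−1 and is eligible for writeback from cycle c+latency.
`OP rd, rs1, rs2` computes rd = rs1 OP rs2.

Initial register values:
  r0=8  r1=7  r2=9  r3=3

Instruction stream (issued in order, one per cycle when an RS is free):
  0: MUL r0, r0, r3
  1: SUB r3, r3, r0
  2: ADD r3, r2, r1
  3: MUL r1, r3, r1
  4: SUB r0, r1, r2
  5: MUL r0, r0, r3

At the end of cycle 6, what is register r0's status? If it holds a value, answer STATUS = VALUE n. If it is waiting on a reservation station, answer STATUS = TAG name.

c1: issue MUL r0<-Mul1 | r0:Mul1,r1:7,r2:9,r3:3
c2: issue SUB r3<-Add1 | r0:Mul1,r1:7,r2:9,r3:Add1
c3: issue ADD r3<-Add2 | r0:Mul1,r1:7,r2:9,r3:Add2
c4: issue MUL r1<-Mul2 | r0:Mul1,r1:Mul2,r2:9,r3:Add2
c5: CDB Add2=16; issue SUB r0<-Add2 | r0:Add2,r1:Mul2,r2:9,r3:16
c6: CDB Mul1=24; issue MUL r0<-Mul1 | r0:Mul1,r1:Mul2,r2:9,r3:16

STATUS = TAG Mul1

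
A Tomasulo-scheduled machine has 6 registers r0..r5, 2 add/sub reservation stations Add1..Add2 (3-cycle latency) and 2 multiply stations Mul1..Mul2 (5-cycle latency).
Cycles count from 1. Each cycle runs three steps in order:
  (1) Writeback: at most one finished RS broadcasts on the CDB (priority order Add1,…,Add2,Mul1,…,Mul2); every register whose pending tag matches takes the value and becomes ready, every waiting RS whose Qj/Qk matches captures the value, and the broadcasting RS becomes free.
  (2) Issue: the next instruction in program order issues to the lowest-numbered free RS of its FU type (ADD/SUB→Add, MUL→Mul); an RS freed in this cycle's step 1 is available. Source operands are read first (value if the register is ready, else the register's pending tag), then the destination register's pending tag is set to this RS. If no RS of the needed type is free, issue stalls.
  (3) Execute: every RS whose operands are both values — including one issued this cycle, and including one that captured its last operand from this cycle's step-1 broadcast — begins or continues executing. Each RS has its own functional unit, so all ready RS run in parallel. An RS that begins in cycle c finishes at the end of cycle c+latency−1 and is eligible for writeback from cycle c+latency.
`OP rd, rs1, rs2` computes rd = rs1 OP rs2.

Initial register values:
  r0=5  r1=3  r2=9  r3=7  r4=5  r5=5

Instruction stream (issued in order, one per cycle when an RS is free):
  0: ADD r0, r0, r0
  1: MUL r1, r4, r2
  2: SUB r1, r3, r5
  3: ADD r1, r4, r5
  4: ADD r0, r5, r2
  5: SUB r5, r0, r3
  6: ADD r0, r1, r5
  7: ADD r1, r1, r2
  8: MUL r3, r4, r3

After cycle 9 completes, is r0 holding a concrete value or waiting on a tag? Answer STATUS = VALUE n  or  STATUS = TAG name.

  c1: issue ADD r0<-Add1  regs: r0:Add1,r1:3,r2:9,r3:7,r4:5,r5:5
  c2: issue MUL r1<-Mul1  regs: r0:Add1,r1:Mul1,r2:9,r3:7,r4:5,r5:5
  c3: issue SUB r1<-Add2  regs: r0:Add1,r1:Add2,r2:9,r3:7,r4:5,r5:5
  c4: CDB Add1=10; issue ADD r1<-Add1  regs: r0:10,r1:Add1,r2:9,r3:7,r4:5,r5:5
  c5: stall  regs: r0:10,r1:Add1,r2:9,r3:7,r4:5,r5:5
  c6: CDB Add2=2; issue ADD r0<-Add2  regs: r0:Add2,r1:Add1,r2:9,r3:7,r4:5,r5:5
  c7: CDB Add1=10; issue SUB r5<-Add1  regs: r0:Add2,r1:10,r2:9,r3:7,r4:5,r5:Add1
  c8: CDB Mul1=45; stall  regs: r0:Add2,r1:10,r2:9,r3:7,r4:5,r5:Add1
  c9: CDB Add2=14; issue ADD r0<-Add2  regs: r0:Add2,r1:10,r2:9,r3:7,r4:5,r5:Add1

STATUS = TAG Add2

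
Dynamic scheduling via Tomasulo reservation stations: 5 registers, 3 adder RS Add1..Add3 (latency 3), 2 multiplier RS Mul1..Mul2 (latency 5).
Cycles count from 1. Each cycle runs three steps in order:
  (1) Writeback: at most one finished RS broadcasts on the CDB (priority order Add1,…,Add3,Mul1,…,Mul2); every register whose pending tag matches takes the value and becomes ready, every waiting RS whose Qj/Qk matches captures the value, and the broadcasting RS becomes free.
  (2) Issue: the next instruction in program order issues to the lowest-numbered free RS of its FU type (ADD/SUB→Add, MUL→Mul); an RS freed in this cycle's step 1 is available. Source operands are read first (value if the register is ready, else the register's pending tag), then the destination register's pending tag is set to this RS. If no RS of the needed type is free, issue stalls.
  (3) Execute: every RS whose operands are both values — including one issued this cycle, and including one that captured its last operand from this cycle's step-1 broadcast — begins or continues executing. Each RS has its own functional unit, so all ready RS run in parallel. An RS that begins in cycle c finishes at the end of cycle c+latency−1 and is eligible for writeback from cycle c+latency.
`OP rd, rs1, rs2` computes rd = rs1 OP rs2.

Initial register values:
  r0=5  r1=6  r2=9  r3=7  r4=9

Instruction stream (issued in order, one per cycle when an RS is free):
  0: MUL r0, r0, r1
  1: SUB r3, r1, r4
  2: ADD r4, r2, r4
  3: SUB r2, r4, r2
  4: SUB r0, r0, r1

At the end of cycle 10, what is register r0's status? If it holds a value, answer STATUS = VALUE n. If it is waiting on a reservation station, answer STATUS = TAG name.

STATUS = VALUE 24

c1: issue MUL r0<-Mul1 | r0:Mul1,r1:6,r2:9,r3:7,r4:9
c2: issue SUB r3<-Add1 | r0:Mul1,r1:6,r2:9,r3:Add1,r4:9
c3: issue ADD r4<-Add2 | r0:Mul1,r1:6,r2:9,r3:Add1,r4:Add2
c4: issue SUB r2<-Add3 | r0:Mul1,r1:6,r2:Add3,r3:Add1,r4:Add2
c5: CDB Add1=-3; issue SUB r0<-Add1 | r0:Add1,r1:6,r2:Add3,r3:-3,r4:Add2
c6: CDB Add2=18 | r0:Add1,r1:6,r2:Add3,r3:-3,r4:18
c7: CDB Mul1=30 | r0:Add1,r1:6,r2:Add3,r3:-3,r4:18
c8: - | r0:Add1,r1:6,r2:Add3,r3:-3,r4:18
c9: CDB Add3=9 | r0:Add1,r1:6,r2:9,r3:-3,r4:18
c10: CDB Add1=24 | r0:24,r1:6,r2:9,r3:-3,r4:18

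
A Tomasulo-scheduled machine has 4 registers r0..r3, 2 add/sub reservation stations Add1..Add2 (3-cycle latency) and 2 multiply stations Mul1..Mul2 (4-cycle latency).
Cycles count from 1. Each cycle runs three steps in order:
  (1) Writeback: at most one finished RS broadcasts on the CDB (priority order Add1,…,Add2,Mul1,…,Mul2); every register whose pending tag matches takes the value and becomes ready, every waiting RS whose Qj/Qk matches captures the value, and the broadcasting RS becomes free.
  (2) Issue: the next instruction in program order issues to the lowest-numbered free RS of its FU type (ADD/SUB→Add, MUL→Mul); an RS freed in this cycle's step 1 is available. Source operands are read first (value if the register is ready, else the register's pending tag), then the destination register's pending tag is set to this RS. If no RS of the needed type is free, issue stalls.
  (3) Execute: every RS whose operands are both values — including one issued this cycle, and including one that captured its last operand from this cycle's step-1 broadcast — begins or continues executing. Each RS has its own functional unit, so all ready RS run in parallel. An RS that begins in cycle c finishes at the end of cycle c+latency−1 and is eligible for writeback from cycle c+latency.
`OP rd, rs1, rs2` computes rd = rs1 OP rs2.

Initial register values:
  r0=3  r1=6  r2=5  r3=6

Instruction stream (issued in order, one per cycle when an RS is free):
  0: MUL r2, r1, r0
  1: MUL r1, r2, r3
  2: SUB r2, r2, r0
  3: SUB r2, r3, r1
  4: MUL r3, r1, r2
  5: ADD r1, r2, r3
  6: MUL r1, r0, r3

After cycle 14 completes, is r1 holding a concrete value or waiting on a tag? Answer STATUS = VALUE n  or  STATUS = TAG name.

STATUS = TAG Mul2

  c1: issue MUL r2<-Mul1  regs: r0:3,r1:6,r2:Mul1,r3:6
  c2: issue MUL r1<-Mul2  regs: r0:3,r1:Mul2,r2:Mul1,r3:6
  c3: issue SUB r2<-Add1  regs: r0:3,r1:Mul2,r2:Add1,r3:6
  c4: issue SUB r2<-Add2  regs: r0:3,r1:Mul2,r2:Add2,r3:6
  c5: CDB Mul1=18; issue MUL r3<-Mul1  regs: r0:3,r1:Mul2,r2:Add2,r3:Mul1
  c6: stall  regs: r0:3,r1:Mul2,r2:Add2,r3:Mul1
  c7: stall  regs: r0:3,r1:Mul2,r2:Add2,r3:Mul1
  c8: CDB Add1=15; issue ADD r1<-Add1  regs: r0:3,r1:Add1,r2:Add2,r3:Mul1
  c9: CDB Mul2=108; issue MUL r1<-Mul2  regs: r0:3,r1:Mul2,r2:Add2,r3:Mul1
  c10: -  regs: r0:3,r1:Mul2,r2:Add2,r3:Mul1
  c11: -  regs: r0:3,r1:Mul2,r2:Add2,r3:Mul1
  c12: CDB Add2=-102  regs: r0:3,r1:Mul2,r2:-102,r3:Mul1
  c13: -  regs: r0:3,r1:Mul2,r2:-102,r3:Mul1
  c14: -  regs: r0:3,r1:Mul2,r2:-102,r3:Mul1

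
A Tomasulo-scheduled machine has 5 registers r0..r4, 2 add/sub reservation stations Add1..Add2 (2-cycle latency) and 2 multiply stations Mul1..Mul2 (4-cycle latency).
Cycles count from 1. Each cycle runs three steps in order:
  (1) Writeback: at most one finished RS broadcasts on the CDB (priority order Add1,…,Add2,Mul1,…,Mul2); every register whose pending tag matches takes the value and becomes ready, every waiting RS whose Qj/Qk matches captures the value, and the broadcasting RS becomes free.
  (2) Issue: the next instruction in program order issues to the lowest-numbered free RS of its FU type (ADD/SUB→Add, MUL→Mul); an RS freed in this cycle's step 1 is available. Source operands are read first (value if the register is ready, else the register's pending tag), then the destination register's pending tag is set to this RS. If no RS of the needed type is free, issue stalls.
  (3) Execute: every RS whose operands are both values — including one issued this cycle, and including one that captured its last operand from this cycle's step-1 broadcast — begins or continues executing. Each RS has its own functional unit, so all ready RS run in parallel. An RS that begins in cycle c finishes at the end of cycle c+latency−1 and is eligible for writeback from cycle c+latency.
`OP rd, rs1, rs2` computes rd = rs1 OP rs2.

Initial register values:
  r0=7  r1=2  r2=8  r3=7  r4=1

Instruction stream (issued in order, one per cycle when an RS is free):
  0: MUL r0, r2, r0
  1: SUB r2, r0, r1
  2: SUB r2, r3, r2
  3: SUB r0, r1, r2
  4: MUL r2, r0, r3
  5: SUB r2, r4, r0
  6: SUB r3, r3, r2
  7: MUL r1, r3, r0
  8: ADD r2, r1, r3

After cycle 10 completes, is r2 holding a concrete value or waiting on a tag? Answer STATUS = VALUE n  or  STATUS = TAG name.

  c1: issue MUL r0<-Mul1  regs: r0:Mul1,r1:2,r2:8,r3:7,r4:1
  c2: issue SUB r2<-Add1  regs: r0:Mul1,r1:2,r2:Add1,r3:7,r4:1
  c3: issue SUB r2<-Add2  regs: r0:Mul1,r1:2,r2:Add2,r3:7,r4:1
  c4: stall  regs: r0:Mul1,r1:2,r2:Add2,r3:7,r4:1
  c5: CDB Mul1=56; stall  regs: r0:56,r1:2,r2:Add2,r3:7,r4:1
  c6: stall  regs: r0:56,r1:2,r2:Add2,r3:7,r4:1
  c7: CDB Add1=54; issue SUB r0<-Add1  regs: r0:Add1,r1:2,r2:Add2,r3:7,r4:1
  c8: issue MUL r2<-Mul1  regs: r0:Add1,r1:2,r2:Mul1,r3:7,r4:1
  c9: CDB Add2=-47; issue SUB r2<-Add2  regs: r0:Add1,r1:2,r2:Add2,r3:7,r4:1
  c10: stall  regs: r0:Add1,r1:2,r2:Add2,r3:7,r4:1

STATUS = TAG Add2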